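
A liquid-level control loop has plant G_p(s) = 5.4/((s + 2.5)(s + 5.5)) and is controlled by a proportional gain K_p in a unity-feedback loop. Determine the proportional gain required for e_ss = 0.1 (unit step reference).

K_p = 22.9

The loop is type 0, so e_ss(step) = 1/(1 + K_pos) with K_pos = K_p·G_p(0).
G_p(0) = 0.3927. Require 1/(1 + K_p·0.3927) = 0.1, so 1 + 0.3927·K_p = 10.
K_p = (10 − 1)/0.3927 = 22.9.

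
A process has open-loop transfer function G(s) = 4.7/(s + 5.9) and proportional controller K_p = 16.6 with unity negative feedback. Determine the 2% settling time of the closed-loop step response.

T_s ≈ 0.0477 s

Closed-loop transfer function: T(s) = K_p·G(s)/(1 + K_p·G(s)) = 78.02/(s + 5.9 + 78.02) = 78.02/(s + 83.92).
Time constant τ = 1/83.92 = 0.01192 s, so the 2% settling time is about 4τ = 0.0477 s.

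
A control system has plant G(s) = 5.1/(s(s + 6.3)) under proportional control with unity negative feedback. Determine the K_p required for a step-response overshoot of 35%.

K_p = 19.4

From %OS = 100·exp(−πζ/√(1−ζ²)) = 35%, ζ = −ln(0.35)/√(π²+ln²(0.35)) = 0.3169.
Characteristic equation s² + 6.3s + 5.1K_p = 0 gives ζ = 6.3/(2√(5.1K_p)).
Setting ζ = 0.3169: √(5.1K_p) = 6.3/(2·0.3169) = 9.939, so K_p = 98.78/5.1 = 19.4.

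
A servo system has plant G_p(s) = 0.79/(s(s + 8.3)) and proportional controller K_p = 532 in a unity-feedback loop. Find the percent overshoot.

From 1 + K_pG_p(s) = 0: s² + 8.3s + 420.3 = 0 ⇒ ω_n = 20.5, ζ = 0.2024.
%OS = 100·exp(−πζ/√(1−ζ²)) = 100·exp(−π·0.2024/√0.959) = 52.2%.

52.2%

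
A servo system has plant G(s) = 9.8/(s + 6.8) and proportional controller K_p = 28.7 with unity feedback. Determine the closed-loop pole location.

s = -288.1

Closed-loop transfer function: T(s) = K_p·G(s)/(1 + K_p·G(s)) = 281.3/(s + 6.8 + 281.3) = 281.3/(s + 288.1).
The closed-loop pole is at s = −288.1.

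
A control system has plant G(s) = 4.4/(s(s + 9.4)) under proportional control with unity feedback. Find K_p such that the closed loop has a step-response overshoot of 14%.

K_p = 17.8

From %OS = 100·exp(−πζ/√(1−ζ²)) = 14%, ζ = −ln(0.14)/√(π²+ln²(0.14)) = 0.5305.
Characteristic equation s² + 9.4s + 4.4K_p = 0 gives ζ = 9.4/(2√(4.4K_p)).
Setting ζ = 0.5305: √(4.4K_p) = 9.4/(2·0.5305) = 8.859, so K_p = 78.49/4.4 = 17.8.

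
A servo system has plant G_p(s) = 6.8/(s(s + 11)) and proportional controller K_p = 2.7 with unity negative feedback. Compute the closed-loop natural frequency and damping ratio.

ω_n = 4.28 rad/s, ζ = 1.28

1 + K_p·G_p(s) = 0 gives s² + 11s + 18.36 = 0.
Matching s² + 2ζω_n s + ω_n²: ω_n = √18.36 = 4.285 rad/s and 2ζω_n = 11, so ζ = 11/(2·4.285) = 1.28.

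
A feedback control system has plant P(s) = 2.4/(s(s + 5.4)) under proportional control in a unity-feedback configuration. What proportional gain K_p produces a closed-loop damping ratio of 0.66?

Closed-loop characteristic equation: s² + 5.4s + K_p·2.4 = 0.
So ω_n = √(2.4K_p) and 2ζω_n = 5.4, giving ζ = 5.4/(2√(2.4K_p)).
Setting ζ = 0.66: √(2.4K_p) = 5.4/(2·0.66) = 4.091, so K_p = 16.74/2.4 = 6.97.

K_p = 6.97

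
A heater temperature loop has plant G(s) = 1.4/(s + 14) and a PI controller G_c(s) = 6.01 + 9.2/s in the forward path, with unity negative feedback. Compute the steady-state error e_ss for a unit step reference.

0

The open loop G_c(s)G(s) has a pole at the origin (type 1), so the static position error constant is infinite and e_ss = 1/(1+∞) = 0.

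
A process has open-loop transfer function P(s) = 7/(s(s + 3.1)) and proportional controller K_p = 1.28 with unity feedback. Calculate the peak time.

From 1 + K_pP(s) = 0: s² + 3.1s + 8.96 = 0 ⇒ ω_n = 2.993, ζ = 0.5178.
Damped frequency ω_d = ω_n√(1−ζ²) = 2.561 rad/s, so peak time T_p = π/ω_d = 1.23 s.

T_p = 1.23 s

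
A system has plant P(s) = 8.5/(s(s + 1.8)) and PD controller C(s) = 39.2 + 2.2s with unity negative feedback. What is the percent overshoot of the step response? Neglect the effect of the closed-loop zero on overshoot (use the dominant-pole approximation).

11.9%

Forward path: (39.2 + 2.2s)·8.5/(s(s+1.8)). The closed-loop characteristic equation is s² + (1.8 + 8.5·2.2)s + 8.5·39.2 = 0.
That is s² + 20.5s + 333.2 = 0, so ω_n = 18.25 rad/s and ζ = 20.5/(2·18.25) = 0.5615.
%OS = 100·exp(−πζ/√(1−ζ²)) = 11.9%.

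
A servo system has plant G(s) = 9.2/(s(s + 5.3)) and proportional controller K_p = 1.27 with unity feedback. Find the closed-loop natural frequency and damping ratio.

ω_n = 3.42 rad/s, ζ = 0.775

1 + K_p·G(s) = 0 gives s² + 5.3s + 11.68 = 0.
So ω_n² = 11.68 ⇒ ω_n = 3.418 rad/s, and ζ = 5.3/(2ω_n) = 0.775.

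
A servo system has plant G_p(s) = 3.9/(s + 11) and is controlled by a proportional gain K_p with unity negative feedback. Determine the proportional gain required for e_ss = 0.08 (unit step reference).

For a type-0 loop with proportional control, e_ss = 1/(1 + K_p·G_p(0)).
G_p(0) = 0.3545. Require 1/(1 + K_p·0.3545) = 0.08, so 1 + 0.3545·K_p = 12.5.
K_p = (12.5 − 1)/0.3545 = 32.4.

K_p = 32.4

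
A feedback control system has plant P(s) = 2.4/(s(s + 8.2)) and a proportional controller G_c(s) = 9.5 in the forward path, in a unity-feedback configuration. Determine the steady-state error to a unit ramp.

The loop has one pole at the origin (type 1). Velocity error constant K_v = lim_{s→0} s·G_c(s)P(s) = 9.5·2.4/8.2 = 2.78.
Steady-state error to a unit ramp: e_ss = 1/K_v = 0.36.

0.36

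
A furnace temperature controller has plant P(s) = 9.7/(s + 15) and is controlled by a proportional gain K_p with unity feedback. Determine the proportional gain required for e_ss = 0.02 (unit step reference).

K_p = 75.8

The loop is type 0, so e_ss(step) = 1/(1 + K_pos) with K_pos = K_p·P(0).
P(0) = 0.6467. Require 1/(1 + K_p·0.6467) = 0.02, so 1 + 0.6467·K_p = 50.
K_p = (50 − 1)/0.6467 = 75.8.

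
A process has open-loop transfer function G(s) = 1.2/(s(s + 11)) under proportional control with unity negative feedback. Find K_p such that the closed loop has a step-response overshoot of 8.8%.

K_p = 67.3

From %OS = 100·exp(−πζ/√(1−ζ²)) = 8.8%, ζ = −ln(0.088)/√(π²+ln²(0.088)) = 0.6119.
Characteristic equation s² + 11s + 1.2K_p = 0 gives ζ = 11/(2√(1.2K_p)).
Setting ζ = 0.6119: √(1.2K_p) = 11/(2·0.6119) = 8.989, so K_p = 80.79/1.2 = 67.3.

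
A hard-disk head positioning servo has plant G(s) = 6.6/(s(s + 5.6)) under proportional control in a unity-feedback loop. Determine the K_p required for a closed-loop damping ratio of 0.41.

Closed-loop characteristic equation: s² + 5.6s + K_p·6.6 = 0.
So ω_n = √(6.6K_p) and 2ζω_n = 5.6, giving ζ = 5.6/(2√(6.6K_p)).
Setting ζ = 0.41: √(6.6K_p) = 5.6/(2·0.41) = 6.829, so K_p = 46.64/6.6 = 7.07.

K_p = 7.07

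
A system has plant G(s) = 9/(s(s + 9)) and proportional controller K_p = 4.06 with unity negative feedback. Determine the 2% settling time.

The closed-loop denominator s² + 9s + 36.54 gives ω_n = √36.54 = 6.045 and ζ = 9/(2ω_n) = 0.7444.
2% settling time T_s ≈ 4/(ζω_n) = 4/4.5 = 0.889 s.

T_s ≈ 0.889 s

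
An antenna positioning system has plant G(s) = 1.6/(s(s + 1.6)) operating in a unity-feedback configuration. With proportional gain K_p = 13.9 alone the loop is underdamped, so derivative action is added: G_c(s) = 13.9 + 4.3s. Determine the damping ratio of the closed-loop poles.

ζ = 0.899

Forward path: (13.9 + 4.3s)·1.6/(s(s+1.6)). The closed-loop characteristic equation is s² + (1.6 + 1.6·4.3)s + 1.6·13.9 = 0.
That is s² + 8.48s + 22.24 = 0, so ω_n = 4.716 rad/s and ζ = 8.48/(2·4.716) = 0.8991.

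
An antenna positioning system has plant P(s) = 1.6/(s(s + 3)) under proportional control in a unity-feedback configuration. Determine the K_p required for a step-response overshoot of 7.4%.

From %OS = 100·exp(−πζ/√(1−ζ²)) = 7.4%, ζ = −ln(0.074)/√(π²+ln²(0.074)) = 0.6381.
Characteristic equation s² + 3s + 1.6K_p = 0 gives ζ = 3/(2√(1.6K_p)).
Setting ζ = 0.6381: √(1.6K_p) = 3/(2·0.6381) = 2.351, so K_p = 5.526/1.6 = 3.45.

K_p = 3.45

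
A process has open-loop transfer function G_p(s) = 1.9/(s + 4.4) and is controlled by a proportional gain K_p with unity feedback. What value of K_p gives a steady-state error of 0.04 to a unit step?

K_p = 55.6

Steady-state error for a unit step on this type-0 loop is 1/(1 + K_p·G_p(0)).
G_p(0) = 0.4318. Require 1/(1 + K_p·0.4318) = 0.04, so 1 + 0.4318·K_p = 25.
K_p = (25 − 1)/0.4318 = 55.6.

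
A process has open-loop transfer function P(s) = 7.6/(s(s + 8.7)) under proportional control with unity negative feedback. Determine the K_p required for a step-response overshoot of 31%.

From %OS = 100·exp(−πζ/√(1−ζ²)) = 31%, ζ = −ln(0.31)/√(π²+ln²(0.31)) = 0.3493.
Characteristic equation s² + 8.7s + 7.6K_p = 0 gives ζ = 8.7/(2√(7.6K_p)).
Setting ζ = 0.3493: √(7.6K_p) = 8.7/(2·0.3493) = 12.45, so K_p = 155.1/7.6 = 20.4.

K_p = 20.4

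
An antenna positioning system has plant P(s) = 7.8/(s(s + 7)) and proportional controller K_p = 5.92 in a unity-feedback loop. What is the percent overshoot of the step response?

15.1%

From 1 + K_pP(s) = 0: s² + 7s + 46.18 = 0 ⇒ ω_n = 6.795, ζ = 0.5151.
%OS = 100·exp(−πζ/√(1−ζ²)) = 100·exp(−π·0.5151/√0.7347) = 15.1%.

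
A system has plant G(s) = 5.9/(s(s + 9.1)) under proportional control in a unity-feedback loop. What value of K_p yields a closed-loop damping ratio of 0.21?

Closed-loop characteristic equation: s² + 9.1s + K_p·5.9 = 0.
So ω_n = √(5.9K_p) and 2ζω_n = 9.1, giving ζ = 9.1/(2√(5.9K_p)).
Setting ζ = 0.21: √(5.9K_p) = 9.1/(2·0.21) = 21.67, so K_p = 469.4/5.9 = 79.6.

K_p = 79.6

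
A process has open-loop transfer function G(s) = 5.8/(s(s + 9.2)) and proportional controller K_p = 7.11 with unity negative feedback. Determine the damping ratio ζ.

ζ = 0.716

With unity feedback the closed-loop characteristic equation is s² + 9.2s + 7.11·5.8 = s² + 9.2s + 41.24 = 0.
So ω_n² = 41.24 ⇒ ω_n = 6.422 rad/s, and ζ = 9.2/(2ω_n) = 0.716.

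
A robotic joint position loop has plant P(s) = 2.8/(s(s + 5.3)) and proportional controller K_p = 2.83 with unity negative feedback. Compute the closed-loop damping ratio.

ζ = 0.941

The closed-loop denominator is s(s+5.3) + 2.83·2.8 = s² + 5.3s + 7.924.
Matching s² + 2ζω_n s + ω_n²: ω_n = √7.924 = 2.815 rad/s and 2ζω_n = 5.3, so ζ = 5.3/(2·2.815) = 0.941.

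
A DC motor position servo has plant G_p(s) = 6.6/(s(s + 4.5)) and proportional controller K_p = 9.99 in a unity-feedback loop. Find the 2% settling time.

The closed-loop denominator s² + 4.5s + 65.93 gives ω_n = √65.93 = 8.12 and ζ = 4.5/(2ω_n) = 0.2771.
2% settling time T_s ≈ 4/(ζω_n) = 4/2.25 = 1.78 s.

T_s ≈ 1.78 s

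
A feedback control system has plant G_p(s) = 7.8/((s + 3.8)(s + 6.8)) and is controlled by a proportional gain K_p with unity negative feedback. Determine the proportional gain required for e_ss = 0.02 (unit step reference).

K_p = 162

For a type-0 loop with proportional control, e_ss = 1/(1 + K_p·G_p(0)).
G_p(0) = 0.3019. Require 1/(1 + K_p·0.3019) = 0.02, so 1 + 0.3019·K_p = 50.
K_p = (50 − 1)/0.3019 = 162.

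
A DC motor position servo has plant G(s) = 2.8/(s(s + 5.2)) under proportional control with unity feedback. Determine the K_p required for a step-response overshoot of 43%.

From %OS = 100·exp(−πζ/√(1−ζ²)) = 43%, ζ = −ln(0.43)/√(π²+ln²(0.43)) = 0.2594.
Characteristic equation s² + 5.2s + 2.8K_p = 0 gives ζ = 5.2/(2√(2.8K_p)).
Setting ζ = 0.2594: √(2.8K_p) = 5.2/(2·0.2594) = 10.02, so K_p = 100.4/2.8 = 35.9.

K_p = 35.9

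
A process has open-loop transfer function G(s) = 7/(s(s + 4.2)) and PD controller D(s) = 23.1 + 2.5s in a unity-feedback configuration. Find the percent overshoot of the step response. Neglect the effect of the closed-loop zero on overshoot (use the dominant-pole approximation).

Forward path: (23.1 + 2.5s)·7/(s(s+4.2)). The closed-loop characteristic equation is s² + (4.2 + 7·2.5)s + 7·23.1 = 0.
That is s² + 21.7s + 161.7 = 0, so ω_n = 12.72 rad/s and ζ = 21.7/(2·12.72) = 0.8532.
%OS = 100·exp(−πζ/√(1−ζ²)) = 0.586%.

0.586%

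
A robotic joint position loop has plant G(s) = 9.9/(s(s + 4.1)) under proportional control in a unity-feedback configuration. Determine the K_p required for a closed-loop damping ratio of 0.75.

K_p = 0.755

Closed-loop characteristic equation: s² + 4.1s + K_p·9.9 = 0.
So ω_n = √(9.9K_p) and 2ζω_n = 4.1, giving ζ = 4.1/(2√(9.9K_p)).
Setting ζ = 0.75: √(9.9K_p) = 4.1/(2·0.75) = 2.733, so K_p = 7.471/9.9 = 0.755.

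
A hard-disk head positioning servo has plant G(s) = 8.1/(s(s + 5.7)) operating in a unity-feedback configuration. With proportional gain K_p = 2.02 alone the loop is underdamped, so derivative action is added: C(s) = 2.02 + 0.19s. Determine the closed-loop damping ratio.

ζ = 0.895

Forward path: (2.02 + 0.19s)·8.1/(s(s+5.7)). The closed-loop characteristic equation is s² + (5.7 + 8.1·0.19)s + 8.1·2.02 = 0.
That is s² + 7.239s + 16.36 = 0, so ω_n = 4.045 rad/s and ζ = 7.239/(2·4.045) = 0.8948.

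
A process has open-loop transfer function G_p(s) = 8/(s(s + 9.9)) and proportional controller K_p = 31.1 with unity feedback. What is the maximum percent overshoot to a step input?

The closed-loop denominator s² + 9.9s + 248.8 gives ω_n = √248.8 = 15.77 and ζ = 9.9/(2ω_n) = 0.3138.
%OS = 100·exp(−πζ/√(1−ζ²)) = 100·exp(−π·0.3138/√0.9015) = 35.4%.

35.4%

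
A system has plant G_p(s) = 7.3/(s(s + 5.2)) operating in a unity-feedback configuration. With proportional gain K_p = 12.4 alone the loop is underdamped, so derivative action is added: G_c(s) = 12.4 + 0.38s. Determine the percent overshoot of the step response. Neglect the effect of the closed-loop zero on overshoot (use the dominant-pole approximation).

23.5%

Forward path: (12.4 + 0.38s)·7.3/(s(s+5.2)). The closed-loop characteristic equation is s² + (5.2 + 7.3·0.38)s + 7.3·12.4 = 0.
That is s² + 7.974s + 90.52 = 0, so ω_n = 9.514 rad/s and ζ = 7.974/(2·9.514) = 0.4191.
%OS = 100·exp(−πζ/√(1−ζ²)) = 23.5%.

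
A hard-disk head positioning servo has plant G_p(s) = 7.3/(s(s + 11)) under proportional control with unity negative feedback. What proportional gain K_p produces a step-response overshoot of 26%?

K_p = 26.7

From %OS = 100·exp(−πζ/√(1−ζ²)) = 26%, ζ = −ln(0.26)/√(π²+ln²(0.26)) = 0.3941.
Characteristic equation s² + 11s + 7.3K_p = 0 gives ζ = 11/(2√(7.3K_p)).
Setting ζ = 0.3941: √(7.3K_p) = 11/(2·0.3941) = 13.96, so K_p = 194.8/7.3 = 26.7.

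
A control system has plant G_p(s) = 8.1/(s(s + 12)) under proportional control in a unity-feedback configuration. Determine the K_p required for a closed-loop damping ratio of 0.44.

K_p = 23

Closed-loop characteristic equation: s² + 12s + K_p·8.1 = 0.
So ω_n = √(8.1K_p) and 2ζω_n = 12, giving ζ = 12/(2√(8.1K_p)).
Setting ζ = 0.44: √(8.1K_p) = 12/(2·0.44) = 13.64, so K_p = 186/8.1 = 23.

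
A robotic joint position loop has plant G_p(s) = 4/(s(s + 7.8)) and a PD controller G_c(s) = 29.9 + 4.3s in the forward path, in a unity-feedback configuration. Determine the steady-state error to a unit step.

0

The open loop G_c(s)G_p(s) has a pole at the origin (type 1), so the static position error constant is infinite and e_ss = 1/(1+∞) = 0.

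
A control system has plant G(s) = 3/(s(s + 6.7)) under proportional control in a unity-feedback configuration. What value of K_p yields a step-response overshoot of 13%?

From %OS = 100·exp(−πζ/√(1−ζ²)) = 13%, ζ = −ln(0.13)/√(π²+ln²(0.13)) = 0.5446.
Characteristic equation s² + 6.7s + 3K_p = 0 gives ζ = 6.7/(2√(3K_p)).
Setting ζ = 0.5446: √(3K_p) = 6.7/(2·0.5446) = 6.151, so K_p = 37.83/3 = 12.6.

K_p = 12.6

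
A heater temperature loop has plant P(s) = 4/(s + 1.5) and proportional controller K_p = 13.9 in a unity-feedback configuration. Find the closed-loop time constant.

Closed-loop transfer function: T(s) = K_p·P(s)/(1 + K_p·P(s)) = 55.6/(s + 1.5 + 55.6) = 55.6/(s + 57.1).
Time constant τ = 1/57.1 = 0.0175 s.

τ = 0.0175 s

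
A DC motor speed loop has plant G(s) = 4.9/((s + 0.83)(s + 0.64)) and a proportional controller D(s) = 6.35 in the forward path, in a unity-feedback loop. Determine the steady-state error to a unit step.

The loop is type 0. Static position error constant K_pos = D(0)·G(0) = 6.35·9.224 = 58.57.
Steady-state error to a unit step: e_ss = 1/(1+K_pos) = 1/59.57 = 0.0168.

0.0168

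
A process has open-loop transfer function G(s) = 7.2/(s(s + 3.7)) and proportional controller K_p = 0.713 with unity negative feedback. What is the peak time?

T_p = 2.4 s

From 1 + K_pG(s) = 0: s² + 3.7s + 5.134 = 0 ⇒ ω_n = 2.266, ζ = 0.8165.
Damped frequency ω_d = ω_n√(1−ζ²) = 1.308 rad/s, so peak time T_p = π/ω_d = 2.4 s.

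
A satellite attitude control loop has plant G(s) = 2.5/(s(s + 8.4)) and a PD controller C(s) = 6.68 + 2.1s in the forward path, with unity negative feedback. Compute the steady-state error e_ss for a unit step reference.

The open loop C(s)G(s) has a pole at the origin (type 1), so the static position error constant is infinite and e_ss = 1/(1+∞) = 0.

0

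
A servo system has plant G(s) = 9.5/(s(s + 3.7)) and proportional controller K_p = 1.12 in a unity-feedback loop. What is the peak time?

T_p = 1.17 s

The closed-loop denominator s² + 3.7s + 10.64 gives ω_n = √10.64 = 3.262 and ζ = 3.7/(2ω_n) = 0.5672.
Damped frequency ω_d = ω_n√(1−ζ²) = 2.687 rad/s, so peak time T_p = π/ω_d = 1.17 s.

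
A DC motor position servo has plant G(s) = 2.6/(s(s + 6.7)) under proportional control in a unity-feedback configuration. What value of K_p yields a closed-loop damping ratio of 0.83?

Closed-loop characteristic equation: s² + 6.7s + K_p·2.6 = 0.
So ω_n = √(2.6K_p) and 2ζω_n = 6.7, giving ζ = 6.7/(2√(2.6K_p)).
Setting ζ = 0.83: √(2.6K_p) = 6.7/(2·0.83) = 4.036, so K_p = 16.29/2.6 = 6.27.

K_p = 6.27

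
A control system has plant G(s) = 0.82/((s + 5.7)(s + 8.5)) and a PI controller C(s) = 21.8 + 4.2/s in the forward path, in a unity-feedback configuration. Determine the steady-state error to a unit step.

0

The open loop C(s)G(s) has a pole at the origin (type 1), so the static position error constant is infinite and e_ss = 1/(1+∞) = 0.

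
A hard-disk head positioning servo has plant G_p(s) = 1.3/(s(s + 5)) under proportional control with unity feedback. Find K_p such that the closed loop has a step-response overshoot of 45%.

K_p = 79.2

From %OS = 100·exp(−πζ/√(1−ζ²)) = 45%, ζ = −ln(0.45)/√(π²+ln²(0.45)) = 0.2463.
Characteristic equation s² + 5s + 1.3K_p = 0 gives ζ = 5/(2√(1.3K_p)).
Setting ζ = 0.2463: √(1.3K_p) = 5/(2·0.2463) = 10.15, so K_p = 103/1.3 = 79.2.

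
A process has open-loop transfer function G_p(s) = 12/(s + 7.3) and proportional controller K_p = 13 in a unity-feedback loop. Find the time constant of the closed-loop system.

τ = 0.00612 s

Closed-loop transfer function: T(s) = K_p·G_p(s)/(1 + K_p·G_p(s)) = 156/(s + 7.3 + 156) = 156/(s + 163.3).
Time constant τ = 1/163.3 = 0.00612 s.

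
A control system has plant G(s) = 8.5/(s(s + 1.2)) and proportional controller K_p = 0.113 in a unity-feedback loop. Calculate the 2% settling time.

From 1 + K_pG(s) = 0: s² + 1.2s + 0.9605 = 0 ⇒ ω_n = 0.9801, ζ = 0.6122.
2% settling time T_s ≈ 4/(ζω_n) = 4/0.6 = 6.67 s.

T_s ≈ 6.67 s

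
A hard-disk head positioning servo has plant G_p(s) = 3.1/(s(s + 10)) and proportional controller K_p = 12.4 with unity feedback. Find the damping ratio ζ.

The closed-loop denominator is s(s+10) + 12.4·3.1 = s² + 10s + 38.44.
Matching s² + 2ζω_n s + ω_n²: ω_n = √38.44 = 6.2 rad/s and 2ζω_n = 10, so ζ = 10/(2·6.2) = 0.806.

ζ = 0.806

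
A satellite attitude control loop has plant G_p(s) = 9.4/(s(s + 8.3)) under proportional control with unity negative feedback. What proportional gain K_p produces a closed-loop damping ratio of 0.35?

K_p = 15

Closed-loop characteristic equation: s² + 8.3s + K_p·9.4 = 0.
So ω_n = √(9.4K_p) and 2ζω_n = 8.3, giving ζ = 8.3/(2√(9.4K_p)).
Setting ζ = 0.35: √(9.4K_p) = 8.3/(2·0.35) = 11.86, so K_p = 140.6/9.4 = 15.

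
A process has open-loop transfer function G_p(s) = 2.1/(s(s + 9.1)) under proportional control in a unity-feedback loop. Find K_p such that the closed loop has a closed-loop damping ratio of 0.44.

Closed-loop characteristic equation: s² + 9.1s + K_p·2.1 = 0.
So ω_n = √(2.1K_p) and 2ζω_n = 9.1, giving ζ = 9.1/(2√(2.1K_p)).
Setting ζ = 0.44: √(2.1K_p) = 9.1/(2·0.44) = 10.34, so K_p = 106.9/2.1 = 50.9.

K_p = 50.9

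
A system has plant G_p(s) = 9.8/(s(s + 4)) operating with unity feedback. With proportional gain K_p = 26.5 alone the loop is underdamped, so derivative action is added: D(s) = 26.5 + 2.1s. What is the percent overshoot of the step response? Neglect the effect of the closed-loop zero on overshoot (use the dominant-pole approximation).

Forward path: (26.5 + 2.1s)·9.8/(s(s+4)). The closed-loop characteristic equation is s² + (4 + 9.8·2.1)s + 9.8·26.5 = 0.
That is s² + 24.58s + 259.7 = 0, so ω_n = 16.12 rad/s and ζ = 24.58/(2·16.12) = 0.7626.
%OS = 100·exp(−πζ/√(1−ζ²)) = 2.46%.

2.46%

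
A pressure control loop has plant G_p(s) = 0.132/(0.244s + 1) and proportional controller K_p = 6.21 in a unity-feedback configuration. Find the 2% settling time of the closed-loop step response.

Closed loop: T(s) = K_p·G_p/(1+K_p·G_p) = 0.8197/(0.244s + 1 + 0.8197), with pole at s = −(1 + 0.8197)/0.244 = −7.458.
τ = 1/7.458 = 0.1341 s, so 2% settling time ≈ 4τ = 0.536 s.

T_s ≈ 0.536 s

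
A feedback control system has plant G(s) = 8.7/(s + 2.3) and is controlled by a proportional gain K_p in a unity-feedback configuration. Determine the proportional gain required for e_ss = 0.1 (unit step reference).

K_p = 2.38

For a type-0 loop with proportional control, e_ss = 1/(1 + K_p·G(0)).
G(0) = 3.783. Require 1/(1 + K_p·3.783) = 0.1, so 1 + 3.783·K_p = 10.
K_p = (10 − 1)/3.783 = 2.38.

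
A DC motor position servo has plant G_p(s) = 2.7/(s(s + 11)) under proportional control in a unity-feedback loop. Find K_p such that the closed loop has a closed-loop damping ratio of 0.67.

K_p = 25

Closed-loop characteristic equation: s² + 11s + K_p·2.7 = 0.
So ω_n = √(2.7K_p) and 2ζω_n = 11, giving ζ = 11/(2√(2.7K_p)).
Setting ζ = 0.67: √(2.7K_p) = 11/(2·0.67) = 8.209, so K_p = 67.39/2.7 = 25.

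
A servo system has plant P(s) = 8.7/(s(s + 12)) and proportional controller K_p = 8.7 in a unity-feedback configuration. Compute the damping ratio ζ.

1 + K_p·P(s) = 0 gives s² + 12s + 75.69 = 0.
So ω_n² = 75.69 ⇒ ω_n = 8.7 rad/s, and ζ = 12/(2ω_n) = 0.69.

ζ = 0.69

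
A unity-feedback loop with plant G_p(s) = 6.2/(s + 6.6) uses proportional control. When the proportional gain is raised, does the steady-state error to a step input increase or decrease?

decrease

e_ss = 1/(1 + K_p·G_p(0)); a larger K_p raises the denominator, so e_ss decreases.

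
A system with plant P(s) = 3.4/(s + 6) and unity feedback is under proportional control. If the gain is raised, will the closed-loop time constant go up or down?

decrease

The closed-loop bandwidth 6+K_p·3.4 grows with K_p, so τ shrinks.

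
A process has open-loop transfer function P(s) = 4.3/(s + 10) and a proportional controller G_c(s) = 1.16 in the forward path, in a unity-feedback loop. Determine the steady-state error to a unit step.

0.667

The loop is type 0. Static position error constant K_pos = G_c(0)·P(0) = 1.16·0.43 = 0.4988.
Steady-state error to a unit step: e_ss = 1/(1+K_pos) = 1/1.499 = 0.667.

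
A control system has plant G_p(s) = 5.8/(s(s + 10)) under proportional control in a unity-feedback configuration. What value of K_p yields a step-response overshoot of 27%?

K_p = 29.1

From %OS = 100·exp(−πζ/√(1−ζ²)) = 27%, ζ = −ln(0.27)/√(π²+ln²(0.27)) = 0.3847.
Characteristic equation s² + 10s + 5.8K_p = 0 gives ζ = 10/(2√(5.8K_p)).
Setting ζ = 0.3847: √(5.8K_p) = 10/(2·0.3847) = 13, so K_p = 168.9/5.8 = 29.1.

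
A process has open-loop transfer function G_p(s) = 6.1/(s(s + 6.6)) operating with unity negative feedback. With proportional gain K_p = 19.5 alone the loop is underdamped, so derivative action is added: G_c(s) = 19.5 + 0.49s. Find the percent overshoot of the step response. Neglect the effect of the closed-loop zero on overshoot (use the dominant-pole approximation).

21.5%

Forward path: (19.5 + 0.49s)·6.1/(s(s+6.6)). The closed-loop characteristic equation is s² + (6.6 + 6.1·0.49)s + 6.1·19.5 = 0.
That is s² + 9.589s + 118.9 = 0, so ω_n = 10.91 rad/s and ζ = 9.589/(2·10.91) = 0.4396.
%OS = 100·exp(−πζ/√(1−ζ²)) = 21.5%.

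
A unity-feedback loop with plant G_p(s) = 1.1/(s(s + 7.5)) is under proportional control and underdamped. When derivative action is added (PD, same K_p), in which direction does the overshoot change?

With PD the characteristic equation becomes s² + (a + K·K_d)s + K·K_p = 0; the damping term grows, ζ rises, overshoot falls.

decrease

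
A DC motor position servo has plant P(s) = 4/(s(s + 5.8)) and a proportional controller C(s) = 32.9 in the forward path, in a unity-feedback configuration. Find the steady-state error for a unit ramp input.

0.0441

The loop has one pole at the origin (type 1). Velocity error constant K_v = lim_{s→0} s·C(s)P(s) = 32.9·4/5.8 = 22.69.
Steady-state error to a unit ramp: e_ss = 1/K_v = 0.0441.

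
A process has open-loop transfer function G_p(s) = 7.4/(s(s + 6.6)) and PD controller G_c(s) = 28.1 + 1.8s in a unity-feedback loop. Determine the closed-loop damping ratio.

Forward path: (28.1 + 1.8s)·7.4/(s(s+6.6)). The closed-loop characteristic equation is s² + (6.6 + 7.4·1.8)s + 7.4·28.1 = 0.
That is s² + 19.92s + 207.9 = 0, so ω_n = 14.42 rad/s and ζ = 19.92/(2·14.42) = 0.6907.

ζ = 0.691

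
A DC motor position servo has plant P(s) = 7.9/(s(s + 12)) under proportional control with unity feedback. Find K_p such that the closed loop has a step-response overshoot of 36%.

From %OS = 100·exp(−πζ/√(1−ζ²)) = 36%, ζ = −ln(0.36)/√(π²+ln²(0.36)) = 0.3093.
Characteristic equation s² + 12s + 7.9K_p = 0 gives ζ = 12/(2√(7.9K_p)).
Setting ζ = 0.3093: √(7.9K_p) = 12/(2·0.3093) = 19.4, so K_p = 376.4/7.9 = 47.6.

K_p = 47.6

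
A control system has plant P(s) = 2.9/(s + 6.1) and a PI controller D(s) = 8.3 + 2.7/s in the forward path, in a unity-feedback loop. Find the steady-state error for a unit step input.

The open loop D(s)P(s) has a pole at the origin (type 1), so the static position error constant is infinite and e_ss = 1/(1+∞) = 0.

0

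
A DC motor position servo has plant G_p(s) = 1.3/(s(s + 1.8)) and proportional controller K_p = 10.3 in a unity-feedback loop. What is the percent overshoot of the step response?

45.1%

From 1 + K_pG_p(s) = 0: s² + 1.8s + 13.39 = 0 ⇒ ω_n = 3.659, ζ = 0.246.
%OS = 100·exp(−πζ/√(1−ζ²)) = 100·exp(−π·0.246/√0.9395) = 45.1%.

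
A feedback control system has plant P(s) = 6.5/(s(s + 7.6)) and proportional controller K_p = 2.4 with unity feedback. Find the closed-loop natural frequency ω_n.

ω_n = 3.95 rad/s

1 + K_p·P(s) = 0 gives s² + 7.6s + 15.6 = 0.
Matching s² + 2ζω_n s + ω_n²: ω_n = √15.6 = 3.95 rad/s and 2ζω_n = 7.6, so ζ = 7.6/(2·3.95) = 0.962.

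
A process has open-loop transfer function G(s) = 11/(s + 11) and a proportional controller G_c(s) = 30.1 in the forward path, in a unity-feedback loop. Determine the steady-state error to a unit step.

0.0322

The loop is type 0. Static position error constant K_pos = G_c(0)·G(0) = 30.1·1 = 30.1.
Steady-state error to a unit step: e_ss = 1/(1+K_pos) = 1/31.1 = 0.0322.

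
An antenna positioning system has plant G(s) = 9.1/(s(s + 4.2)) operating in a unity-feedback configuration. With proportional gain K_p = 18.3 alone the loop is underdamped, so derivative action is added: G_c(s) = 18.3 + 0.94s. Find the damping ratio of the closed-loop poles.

ζ = 0.494

Forward path: (18.3 + 0.94s)·9.1/(s(s+4.2)). The closed-loop characteristic equation is s² + (4.2 + 9.1·0.94)s + 9.1·18.3 = 0.
That is s² + 12.75s + 166.5 = 0, so ω_n = 12.9 rad/s and ζ = 12.75/(2·12.9) = 0.4942.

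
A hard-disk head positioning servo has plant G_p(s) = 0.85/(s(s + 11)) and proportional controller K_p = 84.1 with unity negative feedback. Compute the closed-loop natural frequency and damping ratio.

The closed-loop denominator is s(s+11) + 84.1·0.85 = s² + 11s + 71.48.
So ω_n² = 71.48 ⇒ ω_n = 8.455 rad/s, and ζ = 11/(2ω_n) = 0.651.

ω_n = 8.45 rad/s, ζ = 0.651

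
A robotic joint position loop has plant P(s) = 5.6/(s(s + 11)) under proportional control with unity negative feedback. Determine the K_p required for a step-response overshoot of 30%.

K_p = 42.2

From %OS = 100·exp(−πζ/√(1−ζ²)) = 30%, ζ = −ln(0.3)/√(π²+ln²(0.3)) = 0.3579.
Characteristic equation s² + 11s + 5.6K_p = 0 gives ζ = 11/(2√(5.6K_p)).
Setting ζ = 0.3579: √(5.6K_p) = 11/(2·0.3579) = 15.37, so K_p = 236.2/5.6 = 42.2.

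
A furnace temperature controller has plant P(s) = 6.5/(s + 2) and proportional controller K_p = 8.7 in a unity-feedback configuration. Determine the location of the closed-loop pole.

Closed-loop transfer function: T(s) = K_p·P(s)/(1 + K_p·P(s)) = 56.55/(s + 2 + 56.55) = 56.55/(s + 58.55).
The closed-loop pole is at s = −58.55.

s = -58.55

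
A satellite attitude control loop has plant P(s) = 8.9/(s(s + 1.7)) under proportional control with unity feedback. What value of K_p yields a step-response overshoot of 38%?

From %OS = 100·exp(−πζ/√(1−ζ²)) = 38%, ζ = −ln(0.38)/√(π²+ln²(0.38)) = 0.2943.
Characteristic equation s² + 1.7s + 8.9K_p = 0 gives ζ = 1.7/(2√(8.9K_p)).
Setting ζ = 0.2943: √(8.9K_p) = 1.7/(2·0.2943) = 2.888, so K_p = 8.339/8.9 = 0.937.

K_p = 0.937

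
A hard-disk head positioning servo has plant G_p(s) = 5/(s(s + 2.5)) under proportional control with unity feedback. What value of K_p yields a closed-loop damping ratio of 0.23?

Closed-loop characteristic equation: s² + 2.5s + K_p·5 = 0.
So ω_n = √(5K_p) and 2ζω_n = 2.5, giving ζ = 2.5/(2√(5K_p)).
Setting ζ = 0.23: √(5K_p) = 2.5/(2·0.23) = 5.435, so K_p = 29.54/5 = 5.91.

K_p = 5.91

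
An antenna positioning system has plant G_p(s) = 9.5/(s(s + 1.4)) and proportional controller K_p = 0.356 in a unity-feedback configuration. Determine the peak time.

T_p = 1.85 s

From 1 + K_pG_p(s) = 0: s² + 1.4s + 3.382 = 0 ⇒ ω_n = 1.839, ζ = 0.3806.
Damped frequency ω_d = ω_n√(1−ζ²) = 1.701 rad/s, so peak time T_p = π/ω_d = 1.85 s.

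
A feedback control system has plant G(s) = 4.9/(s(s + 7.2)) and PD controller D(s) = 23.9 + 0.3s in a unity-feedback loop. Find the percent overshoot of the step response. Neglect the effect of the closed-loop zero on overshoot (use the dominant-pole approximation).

Forward path: (23.9 + 0.3s)·4.9/(s(s+7.2)). The closed-loop characteristic equation is s² + (7.2 + 4.9·0.3)s + 4.9·23.9 = 0.
That is s² + 8.67s + 117.1 = 0, so ω_n = 10.82 rad/s and ζ = 8.67/(2·10.82) = 0.4006.
%OS = 100·exp(−πζ/√(1−ζ²)) = 25.3%.

25.3%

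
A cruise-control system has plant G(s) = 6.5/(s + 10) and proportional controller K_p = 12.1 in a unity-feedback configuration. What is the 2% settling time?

T_s ≈ 0.0451 s

Closed-loop transfer function: T(s) = K_p·G(s)/(1 + K_p·G(s)) = 78.65/(s + 10 + 78.65) = 78.65/(s + 88.65).
Time constant τ = 1/88.65 = 0.01128 s, so the 2% settling time is about 4τ = 0.0451 s.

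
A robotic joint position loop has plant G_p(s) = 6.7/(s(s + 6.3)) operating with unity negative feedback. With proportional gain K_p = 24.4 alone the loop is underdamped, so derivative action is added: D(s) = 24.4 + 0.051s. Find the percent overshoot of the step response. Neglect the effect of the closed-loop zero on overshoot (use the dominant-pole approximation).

Forward path: (24.4 + 0.051s)·6.7/(s(s+6.3)). The closed-loop characteristic equation is s² + (6.3 + 6.7·0.051)s + 6.7·24.4 = 0.
That is s² + 6.642s + 163.5 = 0, so ω_n = 12.79 rad/s and ζ = 6.642/(2·12.79) = 0.2597.
%OS = 100·exp(−πζ/√(1−ζ²)) = 43%.

43%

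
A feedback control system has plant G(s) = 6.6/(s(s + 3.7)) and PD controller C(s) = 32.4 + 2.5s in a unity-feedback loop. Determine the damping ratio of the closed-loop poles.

ζ = 0.691

Forward path: (32.4 + 2.5s)·6.6/(s(s+3.7)). The closed-loop characteristic equation is s² + (3.7 + 6.6·2.5)s + 6.6·32.4 = 0.
That is s² + 20.2s + 213.8 = 0, so ω_n = 14.62 rad/s and ζ = 20.2/(2·14.62) = 0.6907.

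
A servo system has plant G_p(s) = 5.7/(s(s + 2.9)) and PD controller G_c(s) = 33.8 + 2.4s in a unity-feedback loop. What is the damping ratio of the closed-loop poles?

Forward path: (33.8 + 2.4s)·5.7/(s(s+2.9)). The closed-loop characteristic equation is s² + (2.9 + 5.7·2.4)s + 5.7·33.8 = 0.
That is s² + 16.58s + 192.7 = 0, so ω_n = 13.88 rad/s and ζ = 16.58/(2·13.88) = 0.5973.

ζ = 0.597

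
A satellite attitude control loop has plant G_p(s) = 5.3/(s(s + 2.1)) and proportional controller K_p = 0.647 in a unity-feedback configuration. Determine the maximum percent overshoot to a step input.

11.5%

Closed-loop characteristic equation: s² + 2.1s + 3.429 = 0, so ω_n = 1.852 rad/s and ζ = 2.1/(2·1.852) = 0.567.
%OS = 100·exp(−πζ/√(1−ζ²)) = 100·exp(−π·0.567/√0.6785) = 11.5%.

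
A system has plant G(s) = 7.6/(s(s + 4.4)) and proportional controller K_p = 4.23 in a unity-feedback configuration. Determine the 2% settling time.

The closed-loop denominator s² + 4.4s + 32.15 gives ω_n = √32.15 = 5.67 and ζ = 4.4/(2ω_n) = 0.388.
2% settling time T_s ≈ 4/(ζω_n) = 4/2.2 = 1.82 s.

T_s ≈ 1.82 s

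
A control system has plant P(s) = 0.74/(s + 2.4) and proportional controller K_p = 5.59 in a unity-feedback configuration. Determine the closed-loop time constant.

Closed-loop transfer function: T(s) = K_p·P(s)/(1 + K_p·P(s)) = 4.137/(s + 2.4 + 4.137) = 4.137/(s + 6.537).
Time constant τ = 1/6.537 = 0.153 s.

τ = 0.153 s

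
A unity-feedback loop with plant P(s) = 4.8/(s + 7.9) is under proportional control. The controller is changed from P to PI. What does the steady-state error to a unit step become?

The integrator makes K_pos = lim_{s→0} C(s)G(s) infinite, so e_ss = 1/(1+K_pos) = 0.

0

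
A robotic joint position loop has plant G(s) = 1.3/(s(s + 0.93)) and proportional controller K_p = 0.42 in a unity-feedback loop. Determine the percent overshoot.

7.86%

The closed-loop denominator s² + 0.93s + 0.546 gives ω_n = √0.546 = 0.7389 and ζ = 0.93/(2ω_n) = 0.6293.
%OS = 100·exp(−πζ/√(1−ζ²)) = 100·exp(−π·0.6293/√0.604) = 7.86%.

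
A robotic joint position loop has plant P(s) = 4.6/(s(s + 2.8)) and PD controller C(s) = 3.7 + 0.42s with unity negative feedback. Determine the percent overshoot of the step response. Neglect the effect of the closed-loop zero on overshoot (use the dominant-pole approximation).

Forward path: (3.7 + 0.42s)·4.6/(s(s+2.8)). The closed-loop characteristic equation is s² + (2.8 + 4.6·0.42)s + 4.6·3.7 = 0.
That is s² + 4.732s + 17.02 = 0, so ω_n = 4.126 rad/s and ζ = 4.732/(2·4.126) = 0.5735.
%OS = 100·exp(−πζ/√(1−ζ²)) = 11.1%.

11.1%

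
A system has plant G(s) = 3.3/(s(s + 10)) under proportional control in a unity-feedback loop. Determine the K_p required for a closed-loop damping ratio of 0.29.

Closed-loop characteristic equation: s² + 10s + K_p·3.3 = 0.
So ω_n = √(3.3K_p) and 2ζω_n = 10, giving ζ = 10/(2√(3.3K_p)).
Setting ζ = 0.29: √(3.3K_p) = 10/(2·0.29) = 17.24, so K_p = 297.3/3.3 = 90.1.

K_p = 90.1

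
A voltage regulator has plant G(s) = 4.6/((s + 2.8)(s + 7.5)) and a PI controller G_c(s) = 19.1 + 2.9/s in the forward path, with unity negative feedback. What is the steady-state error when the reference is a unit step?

The open loop G_c(s)G(s) has a pole at the origin (type 1), so the static position error constant is infinite and e_ss = 1/(1+∞) = 0.

0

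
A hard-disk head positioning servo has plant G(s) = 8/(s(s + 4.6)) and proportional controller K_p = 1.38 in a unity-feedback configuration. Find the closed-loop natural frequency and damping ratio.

ω_n = 3.32 rad/s, ζ = 0.692

1 + K_p·G(s) = 0 gives s² + 4.6s + 11.04 = 0.
So ω_n² = 11.04 ⇒ ω_n = 3.323 rad/s, and ζ = 4.6/(2ω_n) = 0.692.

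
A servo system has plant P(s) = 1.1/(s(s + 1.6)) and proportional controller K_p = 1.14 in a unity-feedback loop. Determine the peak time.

From 1 + K_pP(s) = 0: s² + 1.6s + 1.254 = 0 ⇒ ω_n = 1.12, ζ = 0.7144.
Damped frequency ω_d = ω_n√(1−ζ²) = 0.7836 rad/s, so peak time T_p = π/ω_d = 4.01 s.

T_p = 4.01 s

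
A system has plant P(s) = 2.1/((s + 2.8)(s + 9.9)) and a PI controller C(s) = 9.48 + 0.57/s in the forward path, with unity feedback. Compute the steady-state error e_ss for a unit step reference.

0

The open loop C(s)P(s) has a pole at the origin (type 1), so the static position error constant is infinite and e_ss = 1/(1+∞) = 0.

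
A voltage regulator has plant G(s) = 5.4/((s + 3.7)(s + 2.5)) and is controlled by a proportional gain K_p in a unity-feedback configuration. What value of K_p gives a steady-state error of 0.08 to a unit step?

K_p = 19.7

The loop is type 0, so e_ss(step) = 1/(1 + K_pos) with K_pos = K_p·G(0).
G(0) = 0.5838. Require 1/(1 + K_p·0.5838) = 0.08, so 1 + 0.5838·K_p = 12.5.
K_p = (12.5 − 1)/0.5838 = 19.7.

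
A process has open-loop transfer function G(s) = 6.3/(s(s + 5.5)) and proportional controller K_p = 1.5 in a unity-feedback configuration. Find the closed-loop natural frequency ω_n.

ω_n = 3.07 rad/s

The closed-loop denominator is s(s+5.5) + 1.5·6.3 = s² + 5.5s + 9.45.
So ω_n² = 9.45 ⇒ ω_n = 3.074 rad/s, and ζ = 5.5/(2ω_n) = 0.895.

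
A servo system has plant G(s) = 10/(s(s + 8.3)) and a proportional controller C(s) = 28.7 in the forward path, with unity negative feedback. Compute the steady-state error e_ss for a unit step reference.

0

The open loop C(s)G(s) has a pole at the origin (type 1), so the static position error constant is infinite and e_ss = 1/(1+∞) = 0.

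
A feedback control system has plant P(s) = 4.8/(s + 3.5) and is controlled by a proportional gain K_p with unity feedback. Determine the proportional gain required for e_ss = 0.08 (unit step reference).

Steady-state error for a unit step on this type-0 loop is 1/(1 + K_p·P(0)).
P(0) = 1.371. Require 1/(1 + K_p·1.371) = 0.08, so 1 + 1.371·K_p = 12.5.
K_p = (12.5 − 1)/1.371 = 8.39.

K_p = 8.39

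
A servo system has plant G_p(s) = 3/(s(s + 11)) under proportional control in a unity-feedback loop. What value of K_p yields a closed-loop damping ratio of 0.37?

Closed-loop characteristic equation: s² + 11s + K_p·3 = 0.
So ω_n = √(3K_p) and 2ζω_n = 11, giving ζ = 11/(2√(3K_p)).
Setting ζ = 0.37: √(3K_p) = 11/(2·0.37) = 14.86, so K_p = 221/3 = 73.7.

K_p = 73.7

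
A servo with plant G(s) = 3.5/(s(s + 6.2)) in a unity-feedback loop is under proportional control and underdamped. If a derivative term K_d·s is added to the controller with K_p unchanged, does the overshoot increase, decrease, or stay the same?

decrease

The derivative term adds K·K_d to the s-coefficient of the characteristic equation, raising 2ζω_n while ω_n is unchanged; ζ increases, so overshoot decreases.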